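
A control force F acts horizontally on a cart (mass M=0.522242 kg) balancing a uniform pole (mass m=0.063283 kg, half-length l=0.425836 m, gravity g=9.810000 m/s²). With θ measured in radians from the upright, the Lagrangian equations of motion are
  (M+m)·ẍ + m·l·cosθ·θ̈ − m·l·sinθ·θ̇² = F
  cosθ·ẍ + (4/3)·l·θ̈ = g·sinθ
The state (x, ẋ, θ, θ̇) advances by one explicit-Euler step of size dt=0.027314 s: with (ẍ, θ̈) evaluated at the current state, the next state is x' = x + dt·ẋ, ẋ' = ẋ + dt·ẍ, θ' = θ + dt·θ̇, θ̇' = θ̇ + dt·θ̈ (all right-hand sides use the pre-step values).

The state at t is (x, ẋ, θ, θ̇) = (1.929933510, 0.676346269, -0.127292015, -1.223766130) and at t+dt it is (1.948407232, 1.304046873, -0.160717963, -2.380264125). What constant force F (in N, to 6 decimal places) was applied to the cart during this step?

ẍ = (ẋ'−ẋ)/dt = (1.304046873−0.676346269)/0.027314 = 22.980911
θ̈ = (θ̇'−θ̇)/dt = (-2.380264125−-1.223766130)/0.027314 = -42.340851
sinθ=-0.126949, cosθ=0.991909
F = (M+m)·ẍ + m·l·cosθ·θ̈ − m·l·sinθ·θ̇² = 13.455898 + -1.131777 − -0.005123 = 12.329244

F = 12.329244 N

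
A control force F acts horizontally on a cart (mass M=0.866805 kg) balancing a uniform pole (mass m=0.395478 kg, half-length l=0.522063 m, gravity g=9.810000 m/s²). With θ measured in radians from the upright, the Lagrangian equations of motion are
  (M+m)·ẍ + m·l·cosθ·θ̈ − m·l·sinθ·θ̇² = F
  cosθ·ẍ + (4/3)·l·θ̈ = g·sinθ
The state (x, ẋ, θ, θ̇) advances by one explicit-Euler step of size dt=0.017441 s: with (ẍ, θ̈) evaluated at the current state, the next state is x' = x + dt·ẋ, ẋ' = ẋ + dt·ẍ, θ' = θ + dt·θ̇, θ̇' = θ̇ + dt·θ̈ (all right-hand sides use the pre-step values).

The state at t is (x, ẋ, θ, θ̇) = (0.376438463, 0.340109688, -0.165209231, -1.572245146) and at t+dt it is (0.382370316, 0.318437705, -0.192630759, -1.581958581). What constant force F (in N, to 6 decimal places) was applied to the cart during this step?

ẍ = (ẋ'−ẋ)/dt = (0.318437705−0.340109688)/0.017441 = -1.242588
θ̈ = (θ̇'−θ̇)/dt = (-1.581958581−-1.572245146)/0.017441 = -0.556931
sinθ=-0.164459, cosθ=0.986384
F = (M+m)·ẍ + m·l·cosθ·θ̈ − m·l·sinθ·θ̇² = -1.568498 + -0.113421 − -0.083935 = -1.597984

F = -1.597984 N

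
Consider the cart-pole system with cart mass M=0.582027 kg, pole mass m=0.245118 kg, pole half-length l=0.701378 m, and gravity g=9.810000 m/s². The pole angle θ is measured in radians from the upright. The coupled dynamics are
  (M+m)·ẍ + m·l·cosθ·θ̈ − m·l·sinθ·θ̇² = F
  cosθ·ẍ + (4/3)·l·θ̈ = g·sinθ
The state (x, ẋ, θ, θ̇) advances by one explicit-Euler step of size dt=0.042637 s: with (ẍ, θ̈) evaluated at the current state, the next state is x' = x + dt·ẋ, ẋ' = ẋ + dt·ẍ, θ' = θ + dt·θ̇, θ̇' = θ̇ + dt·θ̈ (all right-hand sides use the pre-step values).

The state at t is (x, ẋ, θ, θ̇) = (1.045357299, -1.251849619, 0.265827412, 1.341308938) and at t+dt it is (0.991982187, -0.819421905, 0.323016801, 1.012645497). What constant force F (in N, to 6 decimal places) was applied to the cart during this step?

ẍ = (ẋ'−ẋ)/dt = (-0.819421905−-1.251849619)/0.042637 = 10.142076
θ̈ = (θ̇'−θ̇)/dt = (1.012645497−1.341308938)/0.042637 = -7.708409
sinθ=0.262708, cosθ=0.964875
F = (M+m)·ẍ + m·l·cosθ·θ̈ − m·l·sinθ·θ̇² = 8.388968 + -1.278684 − 0.081256 = 7.029027

F = 7.029027 N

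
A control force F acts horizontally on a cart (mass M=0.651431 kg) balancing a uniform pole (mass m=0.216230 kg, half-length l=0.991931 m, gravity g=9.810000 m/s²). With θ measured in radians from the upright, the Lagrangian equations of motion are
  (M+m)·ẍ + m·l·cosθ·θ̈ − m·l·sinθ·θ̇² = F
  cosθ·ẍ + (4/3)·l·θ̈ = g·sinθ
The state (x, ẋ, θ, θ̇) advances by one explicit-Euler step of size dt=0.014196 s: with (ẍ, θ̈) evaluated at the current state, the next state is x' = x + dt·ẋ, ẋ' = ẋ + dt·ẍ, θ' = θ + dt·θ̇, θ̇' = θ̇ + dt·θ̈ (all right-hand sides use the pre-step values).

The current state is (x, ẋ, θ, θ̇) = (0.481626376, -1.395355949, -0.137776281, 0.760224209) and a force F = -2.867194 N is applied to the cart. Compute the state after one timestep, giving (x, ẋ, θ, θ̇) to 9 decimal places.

(0.461817903, -1.448806109, -0.126984138, 0.785793426)

sinθ=-0.137340809, cosθ=0.990523852
temp = (F + m·l·θ̇²·sinθ)/(M+m) = (-2.867194 + -0.017024737)/0.867661 = -3.324130895
θ̈ = (g·sinθ − cosθ·temp)/(l·(4/3 − m·cos²θ/(M+m))) = 1.801156446
ẍ = temp − m·l·θ̈·cosθ/(M+m) = -3.765156404
Euler: x'=0.481626376+0.014196·-1.395355949=0.461817903, ẋ'=-1.395355949+0.014196·-3.765156404=-1.448806109
       θ'=-0.137776281+0.014196·0.760224209=-0.126984138, θ̇'=0.760224209+0.014196·1.801156446=0.785793426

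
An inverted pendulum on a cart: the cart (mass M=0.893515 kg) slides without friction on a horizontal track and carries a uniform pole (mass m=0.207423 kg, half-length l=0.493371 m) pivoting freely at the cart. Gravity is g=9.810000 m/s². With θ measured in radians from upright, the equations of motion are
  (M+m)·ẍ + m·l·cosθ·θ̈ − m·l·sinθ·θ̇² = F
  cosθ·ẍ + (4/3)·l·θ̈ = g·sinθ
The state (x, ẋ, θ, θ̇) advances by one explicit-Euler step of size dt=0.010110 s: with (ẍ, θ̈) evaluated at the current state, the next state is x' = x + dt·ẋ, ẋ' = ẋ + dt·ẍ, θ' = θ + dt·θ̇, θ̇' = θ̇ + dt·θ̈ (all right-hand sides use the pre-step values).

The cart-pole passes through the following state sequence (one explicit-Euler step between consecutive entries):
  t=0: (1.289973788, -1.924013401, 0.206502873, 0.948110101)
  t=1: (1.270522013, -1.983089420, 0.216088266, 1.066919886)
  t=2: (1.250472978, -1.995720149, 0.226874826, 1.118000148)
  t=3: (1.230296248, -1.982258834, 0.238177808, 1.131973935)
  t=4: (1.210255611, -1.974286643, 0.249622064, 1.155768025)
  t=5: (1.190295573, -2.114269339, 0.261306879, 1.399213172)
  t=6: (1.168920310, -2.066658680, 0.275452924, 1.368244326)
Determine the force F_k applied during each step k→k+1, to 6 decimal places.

F_0 = -5.274923 N
F_1 = -0.895387 N
F_2 = 1.574933 N
F_3 = 1.071253 N
F_4 = -12.889469 N
F_5 = 4.830013 N

step 0→1:
  ẍ = (ẋ'−ẋ)/dt = (-1.983089420−-1.924013401)/0.010110 = -5.843325
  θ̈ = (θ̇'−θ̇)/dt = (1.066919886−0.948110101)/0.010110 = 11.751710
  sinθ=0.205038, cosθ=0.978754
  F = (M+m)·ẍ + m·l·cosθ·θ̈ − m·l·sinθ·θ̇² = -6.433139 + 1.177078 − 0.018862 = -5.274923
step 1→2:
  ẍ = (ẋ'−ẋ)/dt = (-1.995720149−-1.983089420)/0.010110 = -1.249330
  θ̈ = (θ̇'−θ̇)/dt = (1.118000148−1.066919886)/0.010110 = 5.052449
  sinθ=0.214411, cosθ=0.976744
  F = (M+m)·ẍ + m·l·cosθ·θ̈ − m·l·sinθ·θ̇² = -1.375435 + 0.505025 − 0.024977 = -0.895387
step 2→3:
  ẍ = (ẋ'−ẋ)/dt = (-1.982258834−-1.995720149)/0.010110 = 1.331485
  θ̈ = (θ̇'−θ̇)/dt = (1.131973935−1.118000148)/0.010110 = 1.382175
  sinθ=0.224934, cosθ=0.974374
  F = (M+m)·ẍ + m·l·cosθ·θ̈ − m·l·sinθ·θ̇² = 1.465883 + 0.137822 − 0.028772 = 1.574933
step 3→4:
  ẍ = (ẋ'−ẋ)/dt = (-1.974286643−-1.982258834)/0.010110 = 0.788545
  θ̈ = (θ̇'−θ̇)/dt = (1.155768025−1.131973935)/0.010110 = 2.353520
  sinθ=0.235932, cosθ=0.971770
  F = (M+m)·ẍ + m·l·cosθ·θ̈ − m·l·sinθ·θ̇² = 0.868139 + 0.234052 − 0.030938 = 1.071253
step 4→5:
  ẍ = (ẋ'−ẋ)/dt = (-2.114269339−-1.974286643)/0.010110 = -13.845964
  θ̈ = (θ̇'−θ̇)/dt = (1.399213172−1.155768025)/0.010110 = 24.079639
  sinθ=0.247038, cosθ=0.969006
  F = (M+m)·ẍ + m·l·cosθ·θ̈ − m·l·sinθ·θ̇² = -15.243548 + 2.387849 − 0.033770 = -12.889469
step 5→6:
  ẍ = (ẋ'−ẋ)/dt = (-2.066658680−-2.114269339)/0.010110 = 4.709264
  θ̈ = (θ̇'−θ̇)/dt = (1.368244326−1.399213172)/0.010110 = -3.063190
  sinθ=0.258343, cosθ=0.966053
  F = (M+m)·ẍ + m·l·cosθ·θ̈ − m·l·sinθ·θ̇² = 5.184608 + -0.302835 − 0.051760 = 4.830013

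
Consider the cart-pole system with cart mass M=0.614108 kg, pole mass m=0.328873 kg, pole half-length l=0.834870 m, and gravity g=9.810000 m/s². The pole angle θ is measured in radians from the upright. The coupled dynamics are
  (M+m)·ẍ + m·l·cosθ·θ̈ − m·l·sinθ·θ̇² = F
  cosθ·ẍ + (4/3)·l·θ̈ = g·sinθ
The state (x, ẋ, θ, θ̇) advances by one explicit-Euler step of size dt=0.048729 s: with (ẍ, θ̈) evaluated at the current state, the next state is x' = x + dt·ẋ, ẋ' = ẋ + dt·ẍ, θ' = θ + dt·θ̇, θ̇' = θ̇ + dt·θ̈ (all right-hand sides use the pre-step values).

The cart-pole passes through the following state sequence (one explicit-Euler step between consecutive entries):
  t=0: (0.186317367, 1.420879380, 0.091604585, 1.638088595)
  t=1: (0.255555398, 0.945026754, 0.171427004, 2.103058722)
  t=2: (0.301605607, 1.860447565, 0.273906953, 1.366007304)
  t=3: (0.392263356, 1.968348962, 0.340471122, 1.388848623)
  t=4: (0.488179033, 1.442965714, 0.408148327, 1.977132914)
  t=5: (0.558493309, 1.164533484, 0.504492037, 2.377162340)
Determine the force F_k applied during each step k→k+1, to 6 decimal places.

step 0→1:
  ẍ = (ẋ'−ẋ)/dt = (0.945026754−1.420879380)/0.048729 = -9.765286
  θ̈ = (θ̇'−θ̇)/dt = (2.103058722−1.638088595)/0.048729 = 9.541959
  sinθ=0.091477, cosθ=0.995807
  F = (M+m)·ẍ + m·l·cosθ·θ̈ − m·l·sinθ·θ̇² = -9.208479 + 2.608915 − 0.067396 = -6.666960
step 1→2:
  ẍ = (ẋ'−ẋ)/dt = (1.860447565−0.945026754)/0.048729 = 18.785955
  θ̈ = (θ̇'−θ̇)/dt = (1.366007304−2.103058722)/0.048729 = -15.125519
  sinθ=0.170589, cosθ=0.985342
  F = (M+m)·ẍ + m·l·cosθ·θ̈ − m·l·sinθ·θ̇² = 17.714799 + -4.092084 − 0.207157 = 13.415558
step 2→3:
  ẍ = (ẋ'−ẋ)/dt = (1.968348962−1.860447565)/0.048729 = 2.214316
  θ̈ = (θ̇'−θ̇)/dt = (1.388848623−1.366007304)/0.048729 = 0.468742
  sinθ=0.270495, cosθ=0.962721
  F = (M+m)·ẍ + m·l·cosθ·θ̈ − m·l·sinθ·θ̇² = 2.088058 + 0.123903 − 0.138584 = 2.073377
step 3→4:
  ẍ = (ẋ'−ẋ)/dt = (1.442965714−1.968348962)/0.048729 = -10.781737
  θ̈ = (θ̇'−θ̇)/dt = (1.977132914−1.388848623)/0.048729 = 12.072571
  sinθ=0.333931, cosθ=0.942597
  F = (M+m)·ẍ + m·l·cosθ·θ̈ − m·l·sinθ·θ̇² = -10.166973 + 3.124446 − 0.176854 = -7.219380
step 4→5:
  ẍ = (ẋ'−ẋ)/dt = (1.164533484−1.442965714)/0.048729 = -5.713892
  θ̈ = (θ̇'−θ̇)/dt = (2.377162340−1.977132914)/0.048729 = 8.209268
  sinθ=0.396910, cosθ=0.917857
  F = (M+m)·ẍ + m·l·cosθ·θ̈ − m·l·sinθ·θ̇² = -5.388091 + 2.068839 − 0.426002 = -3.745254

F_0 = -6.666960 N
F_1 = 13.415558 N
F_2 = 2.073377 N
F_3 = -7.219380 N
F_4 = -3.745254 N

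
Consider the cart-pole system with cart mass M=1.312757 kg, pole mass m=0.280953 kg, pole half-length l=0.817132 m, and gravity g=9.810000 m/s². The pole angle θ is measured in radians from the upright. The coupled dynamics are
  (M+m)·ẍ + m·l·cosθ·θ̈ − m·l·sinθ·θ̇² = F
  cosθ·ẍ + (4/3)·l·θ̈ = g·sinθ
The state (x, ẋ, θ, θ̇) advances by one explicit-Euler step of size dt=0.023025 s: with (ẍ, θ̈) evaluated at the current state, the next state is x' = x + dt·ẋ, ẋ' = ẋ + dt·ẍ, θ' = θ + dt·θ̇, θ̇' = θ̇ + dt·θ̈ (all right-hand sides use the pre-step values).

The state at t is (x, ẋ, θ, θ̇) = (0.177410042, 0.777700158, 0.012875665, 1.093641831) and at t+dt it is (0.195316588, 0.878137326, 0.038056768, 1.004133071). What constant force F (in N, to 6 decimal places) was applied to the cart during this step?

ẍ = (ẋ'−ẋ)/dt = (0.878137326−0.777700158)/0.023025 = 4.362092
θ̈ = (θ̇'−θ̇)/dt = (1.004133071−1.093641831)/0.023025 = -3.887460
sinθ=0.012875, cosθ=0.999917
F = (M+m)·ẍ + m·l·cosθ·θ̈ − m·l·sinθ·θ̇² = 6.951910 + -0.892392 − 0.003535 = 6.055982

F = 6.055982 N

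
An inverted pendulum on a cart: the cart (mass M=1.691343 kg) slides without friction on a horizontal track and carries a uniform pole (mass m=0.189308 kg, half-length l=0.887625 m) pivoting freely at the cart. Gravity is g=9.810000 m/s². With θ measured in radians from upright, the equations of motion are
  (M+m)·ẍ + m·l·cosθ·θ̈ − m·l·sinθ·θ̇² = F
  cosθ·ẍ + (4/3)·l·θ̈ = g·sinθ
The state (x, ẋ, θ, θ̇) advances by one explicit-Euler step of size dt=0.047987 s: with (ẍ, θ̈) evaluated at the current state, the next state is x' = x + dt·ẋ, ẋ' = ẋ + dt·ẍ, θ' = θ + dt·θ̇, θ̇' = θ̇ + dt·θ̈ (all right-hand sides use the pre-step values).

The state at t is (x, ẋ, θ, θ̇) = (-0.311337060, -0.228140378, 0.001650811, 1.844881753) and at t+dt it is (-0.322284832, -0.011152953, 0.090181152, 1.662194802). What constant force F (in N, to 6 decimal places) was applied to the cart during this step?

F = 7.863268 N

ẍ = (ẋ'−ẋ)/dt = (-0.011152953−-0.228140378)/0.047987 = 4.521796
θ̈ = (θ̇'−θ̇)/dt = (1.662194802−1.844881753)/0.047987 = -3.807009
sinθ=0.001651, cosθ=0.999999
F = (M+m)·ẍ + m·l·cosθ·θ̈ − m·l·sinθ·θ̇² = 8.503920 + -0.639708 − 0.000944 = 7.863268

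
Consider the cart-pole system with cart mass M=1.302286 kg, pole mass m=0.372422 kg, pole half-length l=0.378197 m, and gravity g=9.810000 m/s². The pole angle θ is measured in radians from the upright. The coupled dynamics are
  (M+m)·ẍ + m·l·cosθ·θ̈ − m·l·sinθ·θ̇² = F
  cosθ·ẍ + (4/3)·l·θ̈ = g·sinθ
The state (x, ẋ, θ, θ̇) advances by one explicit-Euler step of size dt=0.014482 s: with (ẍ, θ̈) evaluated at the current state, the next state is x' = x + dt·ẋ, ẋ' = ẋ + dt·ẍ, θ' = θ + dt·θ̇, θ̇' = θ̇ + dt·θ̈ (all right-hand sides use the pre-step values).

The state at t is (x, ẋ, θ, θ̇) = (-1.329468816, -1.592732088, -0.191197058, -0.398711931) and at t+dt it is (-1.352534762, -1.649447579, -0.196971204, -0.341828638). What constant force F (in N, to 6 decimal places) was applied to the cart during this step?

ẍ = (ẋ'−ẋ)/dt = (-1.649447579−-1.592732088)/0.014482 = -3.916275
θ̈ = (θ̇'−θ̇)/dt = (-0.341828638−-0.398711931)/0.014482 = 3.927862
sinθ=-0.190034, cosθ=0.981777
F = (M+m)·ẍ + m·l·cosθ·θ̈ − m·l·sinθ·θ̇² = -6.558617 + 0.543154 − -0.004255 = -6.011208

F = -6.011208 N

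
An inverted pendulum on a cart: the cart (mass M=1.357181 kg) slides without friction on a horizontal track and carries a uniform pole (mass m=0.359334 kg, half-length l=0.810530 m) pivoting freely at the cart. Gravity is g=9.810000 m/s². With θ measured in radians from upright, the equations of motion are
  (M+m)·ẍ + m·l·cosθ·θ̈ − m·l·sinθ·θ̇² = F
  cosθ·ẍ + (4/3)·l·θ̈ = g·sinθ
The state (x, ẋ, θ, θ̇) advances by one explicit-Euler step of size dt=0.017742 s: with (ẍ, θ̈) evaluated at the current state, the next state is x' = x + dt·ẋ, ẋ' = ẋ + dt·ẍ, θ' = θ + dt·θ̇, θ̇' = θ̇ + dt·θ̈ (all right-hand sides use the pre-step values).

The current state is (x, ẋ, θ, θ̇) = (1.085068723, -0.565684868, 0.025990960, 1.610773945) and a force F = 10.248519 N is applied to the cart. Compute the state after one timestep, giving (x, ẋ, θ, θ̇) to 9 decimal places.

(1.075032342, -0.440643756, 0.054569311, 1.499295325)

sinθ=0.025988034, cosθ=0.999662254
temp = (F + m·l·θ̇²·sinθ)/(M+m) = (10.248519 + 0.019638577)/1.716515 = 5.981979521
θ̈ = (g·sinθ − cosθ·temp)/(l·(4/3 − m·cos²θ/(M+m))) = -6.283317546
ẍ = temp − m·l·θ̈·cosθ/(M+m) = 7.047746120
Euler: x'=1.085068723+0.017742·-0.565684868=1.075032342, ẋ'=-0.565684868+0.017742·7.047746120=-0.440643756
       θ'=0.025990960+0.017742·1.610773945=0.054569311, θ̇'=1.610773945+0.017742·-6.283317546=1.499295325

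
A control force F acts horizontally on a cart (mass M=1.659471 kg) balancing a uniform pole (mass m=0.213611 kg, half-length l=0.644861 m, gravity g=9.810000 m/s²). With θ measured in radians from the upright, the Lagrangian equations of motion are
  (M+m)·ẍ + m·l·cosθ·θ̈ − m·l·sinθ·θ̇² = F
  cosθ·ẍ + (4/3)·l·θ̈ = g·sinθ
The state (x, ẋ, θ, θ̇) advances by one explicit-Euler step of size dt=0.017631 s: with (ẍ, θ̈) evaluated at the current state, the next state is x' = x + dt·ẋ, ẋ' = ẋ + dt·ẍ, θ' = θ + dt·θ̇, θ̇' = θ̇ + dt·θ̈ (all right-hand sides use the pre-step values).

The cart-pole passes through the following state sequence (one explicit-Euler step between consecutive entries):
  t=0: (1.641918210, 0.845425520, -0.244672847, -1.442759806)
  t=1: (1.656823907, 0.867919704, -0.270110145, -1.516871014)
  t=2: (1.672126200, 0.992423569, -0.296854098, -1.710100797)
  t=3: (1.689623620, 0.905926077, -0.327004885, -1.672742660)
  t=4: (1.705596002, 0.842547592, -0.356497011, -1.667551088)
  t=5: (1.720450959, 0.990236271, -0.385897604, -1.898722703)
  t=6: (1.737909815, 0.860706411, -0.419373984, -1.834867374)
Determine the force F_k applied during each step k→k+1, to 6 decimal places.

F_0 = 1.897416 N
F_1 = 11.856666 N
F_2 = -8.792374 N
F_3 = -6.570987 N
F_4 = 14.131265 N
F_5 = -13.111866 N

step 0→1:
  ẍ = (ẋ'−ẋ)/dt = (0.867919704−0.845425520)/0.017631 = 1.275831
  θ̈ = (θ̇'−θ̇)/dt = (-1.516871014−-1.442759806)/0.017631 = -4.203460
  sinθ=-0.242239, cosθ=0.970217
  F = (M+m)·ẍ + m·l·cosθ·θ̈ − m·l·sinθ·θ̇² = 2.389737 + -0.561779 − -0.069458 = 1.897416
step 1→2:
  ẍ = (ẋ'−ẋ)/dt = (0.992423569−0.867919704)/0.017631 = 7.061645
  θ̈ = (θ̇'−θ̇)/dt = (-1.710100797−-1.516871014)/0.017631 = -10.959661
  sinθ=-0.266838, cosθ=0.963742
  F = (M+m)·ẍ + m·l·cosθ·θ̈ − m·l·sinθ·θ̇² = 13.227040 + -1.454948 − -0.084573 = 11.856666
step 2→3:
  ẍ = (ẋ'−ẋ)/dt = (0.905926077−0.992423569)/0.017631 = -4.905989
  θ̈ = (θ̇'−θ̇)/dt = (-1.672742660−-1.710100797)/0.017631 = 2.118889
  sinθ=-0.292513, cosθ=0.956261
  F = (M+m)·ẍ + m·l·cosθ·θ̈ − m·l·sinθ·θ̇² = -9.189320 + 0.279110 − -0.117836 = -8.792374
step 3→4:
  ẍ = (ẋ'−ẋ)/dt = (0.842547592−0.905926077)/0.017631 = -3.594719
  θ̈ = (θ̇'−θ̇)/dt = (-1.667551088−-1.672742660)/0.017631 = 0.294457
  sinθ=-0.321208, cosθ=0.947009
  F = (M+m)·ẍ + m·l·cosθ·θ̈ − m·l·sinθ·θ̇² = -6.733203 + 0.038412 − -0.123804 = -6.570987
step 4→5:
  ẍ = (ẋ'−ẋ)/dt = (0.990236271−0.842547592)/0.017631 = 8.376648
  θ̈ = (θ̇'−θ̇)/dt = (-1.898722703−-1.667551088)/0.017631 = -13.111656
  sinθ=-0.348994, cosθ=0.937125
  F = (M+m)·ẍ + m·l·cosθ·θ̈ − m·l·sinθ·θ̇² = 15.690148 + -1.692563 − -0.133680 = 14.131265
step 5→6:
  ẍ = (ẋ'−ẋ)/dt = (0.860706411−0.990236271)/0.017631 = -7.346711
  θ̈ = (θ̇'−θ̇)/dt = (-1.834867374−-1.898722703)/0.017631 = 3.621764
  sinθ=-0.376391, cosθ=0.926461
  F = (M+m)·ẍ + m·l·cosθ·θ̈ − m·l·sinθ·θ̇² = -13.760992 + 0.462208 − -0.186918 = -13.111866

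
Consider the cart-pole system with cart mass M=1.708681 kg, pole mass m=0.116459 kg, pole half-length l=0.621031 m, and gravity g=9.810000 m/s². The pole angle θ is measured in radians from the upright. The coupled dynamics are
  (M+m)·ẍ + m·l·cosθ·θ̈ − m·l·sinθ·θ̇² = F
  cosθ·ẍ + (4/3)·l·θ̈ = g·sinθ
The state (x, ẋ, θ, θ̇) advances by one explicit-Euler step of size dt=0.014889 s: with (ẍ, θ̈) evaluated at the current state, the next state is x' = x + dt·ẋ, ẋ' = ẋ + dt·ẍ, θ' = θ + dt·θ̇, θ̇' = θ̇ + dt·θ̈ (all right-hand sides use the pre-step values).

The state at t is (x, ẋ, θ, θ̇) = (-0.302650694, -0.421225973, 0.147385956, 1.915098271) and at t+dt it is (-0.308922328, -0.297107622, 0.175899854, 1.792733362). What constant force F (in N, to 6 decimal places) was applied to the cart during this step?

ẍ = (ẋ'−ẋ)/dt = (-0.297107622−-0.421225973)/0.014889 = 8.336245
θ̈ = (θ̇'−θ̇)/dt = (1.792733362−1.915098271)/0.014889 = -8.218477
sinθ=0.146853, cosθ=0.989158
F = (M+m)·ẍ + m·l·cosθ·θ̈ − m·l·sinθ·θ̇² = 15.214814 + -0.587954 − 0.038954 = 14.587906

F = 14.587906 N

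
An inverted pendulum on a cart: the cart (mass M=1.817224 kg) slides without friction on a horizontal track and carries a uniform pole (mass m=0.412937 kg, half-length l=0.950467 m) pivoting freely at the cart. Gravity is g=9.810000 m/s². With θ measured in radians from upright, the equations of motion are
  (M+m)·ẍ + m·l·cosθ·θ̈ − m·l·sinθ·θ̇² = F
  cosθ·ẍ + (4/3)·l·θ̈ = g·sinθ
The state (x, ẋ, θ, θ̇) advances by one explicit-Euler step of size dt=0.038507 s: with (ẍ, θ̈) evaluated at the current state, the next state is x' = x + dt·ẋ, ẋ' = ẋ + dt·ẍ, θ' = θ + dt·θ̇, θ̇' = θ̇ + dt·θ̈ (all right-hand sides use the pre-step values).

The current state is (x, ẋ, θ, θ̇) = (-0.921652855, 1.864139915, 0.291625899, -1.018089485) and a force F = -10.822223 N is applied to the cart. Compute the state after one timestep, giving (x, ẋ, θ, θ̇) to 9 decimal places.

sinθ=0.287509854, cosθ=0.957777680
temp = (F + m·l·θ̇²·sinθ)/(M+m) = (-10.822223 + 0.116962187)/2.230161 = -4.800218824
θ̈ = (g·sinθ − cosθ·temp)/(l·(4/3 − m·cos²θ/(M+m))) = 6.707985549
ẍ = temp − m·l·θ̈·cosθ/(M+m) = -5.930903366
Euler: x'=-0.921652855+0.038507·1.864139915=-0.849870419, ẋ'=1.864139915+0.038507·-5.930903366=1.635758619
       θ'=0.291625899+0.038507·-1.018089485=0.252422327, θ̇'=-1.018089485+0.038507·6.707985549=-0.759785085

(-0.849870419, 1.635758619, 0.252422327, -0.759785085)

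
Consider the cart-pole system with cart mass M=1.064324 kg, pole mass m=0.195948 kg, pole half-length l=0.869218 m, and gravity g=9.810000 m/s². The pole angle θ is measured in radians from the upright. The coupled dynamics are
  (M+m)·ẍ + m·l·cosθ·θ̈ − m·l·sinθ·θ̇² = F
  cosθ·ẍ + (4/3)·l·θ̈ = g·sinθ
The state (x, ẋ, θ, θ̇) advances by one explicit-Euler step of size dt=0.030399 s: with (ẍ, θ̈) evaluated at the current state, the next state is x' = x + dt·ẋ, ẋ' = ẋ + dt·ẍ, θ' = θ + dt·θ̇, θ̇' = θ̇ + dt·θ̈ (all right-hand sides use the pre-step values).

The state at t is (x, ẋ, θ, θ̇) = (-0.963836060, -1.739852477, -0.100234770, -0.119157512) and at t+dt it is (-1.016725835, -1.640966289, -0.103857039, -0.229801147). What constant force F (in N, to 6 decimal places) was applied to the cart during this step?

F = 3.483024 N

ẍ = (ẋ'−ẋ)/dt = (-1.640966289−-1.739852477)/0.030399 = 3.252942
θ̈ = (θ̇'−θ̇)/dt = (-0.229801147−-0.119157512)/0.030399 = -3.639713
sinθ=-0.100067, cosθ=0.994981
F = (M+m)·ẍ + m·l·cosθ·θ̈ − m·l·sinθ·θ̇² = 4.099592 + -0.616810 − -0.000242 = 3.483024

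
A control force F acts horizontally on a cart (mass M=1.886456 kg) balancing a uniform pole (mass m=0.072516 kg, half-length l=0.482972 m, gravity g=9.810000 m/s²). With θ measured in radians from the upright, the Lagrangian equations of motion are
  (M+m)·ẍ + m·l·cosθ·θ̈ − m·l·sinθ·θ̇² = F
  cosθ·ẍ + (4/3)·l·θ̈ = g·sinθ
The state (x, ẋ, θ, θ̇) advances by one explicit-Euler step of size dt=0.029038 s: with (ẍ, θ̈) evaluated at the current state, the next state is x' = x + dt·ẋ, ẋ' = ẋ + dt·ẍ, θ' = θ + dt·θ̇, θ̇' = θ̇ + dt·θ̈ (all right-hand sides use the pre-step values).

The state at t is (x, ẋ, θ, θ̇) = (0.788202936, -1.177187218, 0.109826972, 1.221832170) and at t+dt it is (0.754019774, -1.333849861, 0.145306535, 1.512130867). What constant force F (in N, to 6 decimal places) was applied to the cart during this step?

ẍ = (ẋ'−ẋ)/dt = (-1.333849861−-1.177187218)/0.029038 = -5.395091
θ̈ = (θ̇'−θ̇)/dt = (1.512130867−1.221832170)/0.029038 = 9.997200
sinθ=0.109606, cosθ=0.993975
F = (M+m)·ẍ + m·l·cosθ·θ̈ − m·l·sinθ·θ̇² = -10.568832 + 0.348024 − 0.005731 = -10.226538

F = -10.226538 N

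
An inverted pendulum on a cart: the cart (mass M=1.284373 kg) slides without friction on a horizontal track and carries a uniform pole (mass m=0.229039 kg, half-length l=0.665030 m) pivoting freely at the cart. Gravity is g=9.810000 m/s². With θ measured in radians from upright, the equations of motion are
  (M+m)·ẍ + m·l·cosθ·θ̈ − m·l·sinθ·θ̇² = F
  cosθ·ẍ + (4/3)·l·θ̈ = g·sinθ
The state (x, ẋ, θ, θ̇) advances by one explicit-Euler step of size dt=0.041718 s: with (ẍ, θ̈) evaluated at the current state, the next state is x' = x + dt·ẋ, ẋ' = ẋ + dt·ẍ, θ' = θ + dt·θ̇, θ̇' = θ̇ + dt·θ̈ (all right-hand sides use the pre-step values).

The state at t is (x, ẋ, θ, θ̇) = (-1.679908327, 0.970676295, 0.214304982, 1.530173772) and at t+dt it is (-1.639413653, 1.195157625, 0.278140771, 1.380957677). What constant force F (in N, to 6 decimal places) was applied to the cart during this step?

F = 7.535362 N

ẍ = (ẋ'−ẋ)/dt = (1.195157625−0.970676295)/0.041718 = 5.380923
θ̈ = (θ̇'−θ̇)/dt = (1.380957677−1.530173772)/0.041718 = -3.576780
sinθ=0.212668, cosθ=0.977124
F = (M+m)·ẍ + m·l·cosθ·θ̈ − m·l·sinθ·θ̇² = 8.143553 + -0.532344 − 0.075846 = 7.535362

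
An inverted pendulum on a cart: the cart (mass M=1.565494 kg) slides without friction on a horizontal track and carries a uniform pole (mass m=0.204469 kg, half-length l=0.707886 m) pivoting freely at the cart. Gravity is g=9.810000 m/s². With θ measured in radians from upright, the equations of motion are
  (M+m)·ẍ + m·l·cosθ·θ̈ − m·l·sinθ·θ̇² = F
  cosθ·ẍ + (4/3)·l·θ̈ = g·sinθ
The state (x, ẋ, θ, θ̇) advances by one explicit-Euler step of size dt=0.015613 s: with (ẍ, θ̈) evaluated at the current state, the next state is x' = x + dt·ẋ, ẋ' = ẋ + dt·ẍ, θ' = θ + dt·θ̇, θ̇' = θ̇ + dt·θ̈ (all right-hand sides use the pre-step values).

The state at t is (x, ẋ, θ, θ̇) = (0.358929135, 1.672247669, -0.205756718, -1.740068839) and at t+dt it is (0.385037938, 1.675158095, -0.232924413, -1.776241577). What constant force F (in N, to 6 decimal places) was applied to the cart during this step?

ẍ = (ẋ'−ẋ)/dt = (1.675158095−1.672247669)/0.015613 = 0.186410
θ̈ = (θ̇'−θ̇)/dt = (-1.776241577−-1.740068839)/0.015613 = -2.316835
sinθ=-0.204308, cosθ=0.978907
F = (M+m)·ẍ + m·l·cosθ·θ̈ − m·l·sinθ·θ̇² = 0.329940 + -0.328267 − -0.089538 = 0.091211

F = 0.091211 N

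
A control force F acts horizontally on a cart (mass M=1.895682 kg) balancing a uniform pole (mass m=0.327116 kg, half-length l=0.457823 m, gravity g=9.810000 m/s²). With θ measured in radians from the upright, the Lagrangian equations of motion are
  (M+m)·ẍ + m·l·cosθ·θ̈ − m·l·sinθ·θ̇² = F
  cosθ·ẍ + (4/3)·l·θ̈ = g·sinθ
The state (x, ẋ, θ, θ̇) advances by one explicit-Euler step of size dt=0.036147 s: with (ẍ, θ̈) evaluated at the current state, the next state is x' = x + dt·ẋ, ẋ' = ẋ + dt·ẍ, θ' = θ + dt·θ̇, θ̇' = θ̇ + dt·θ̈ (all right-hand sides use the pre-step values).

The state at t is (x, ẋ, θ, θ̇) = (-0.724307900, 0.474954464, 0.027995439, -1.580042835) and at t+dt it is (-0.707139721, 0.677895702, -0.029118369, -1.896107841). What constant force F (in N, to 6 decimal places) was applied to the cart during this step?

ẍ = (ẋ'−ẋ)/dt = (0.677895702−0.474954464)/0.036147 = 5.614331
θ̈ = (θ̇'−θ̇)/dt = (-1.896107841−-1.580042835)/0.036147 = -8.743879
sinθ=0.027992, cosθ=0.999608
F = (M+m)·ẍ + m·l·cosθ·θ̈ − m·l·sinθ·θ̇² = 12.479525 + -1.308981 − 0.010466 = 11.160078

F = 11.160078 N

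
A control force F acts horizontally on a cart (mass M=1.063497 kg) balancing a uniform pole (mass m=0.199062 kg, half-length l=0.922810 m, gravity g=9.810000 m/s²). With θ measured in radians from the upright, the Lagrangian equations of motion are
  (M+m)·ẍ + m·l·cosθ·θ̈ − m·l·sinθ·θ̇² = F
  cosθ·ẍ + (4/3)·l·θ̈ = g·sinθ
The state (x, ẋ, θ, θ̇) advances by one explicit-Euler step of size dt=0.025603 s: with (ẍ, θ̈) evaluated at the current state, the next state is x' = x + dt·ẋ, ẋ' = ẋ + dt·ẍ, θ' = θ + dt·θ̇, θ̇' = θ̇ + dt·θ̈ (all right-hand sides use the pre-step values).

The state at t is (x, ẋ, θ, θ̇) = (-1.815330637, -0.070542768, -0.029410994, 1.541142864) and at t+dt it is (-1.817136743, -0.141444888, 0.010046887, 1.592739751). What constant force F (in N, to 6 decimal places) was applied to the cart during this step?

F = -3.113524 N

ẍ = (ẋ'−ẋ)/dt = (-0.141444888−-0.070542768)/0.025603 = -2.769290
θ̈ = (θ̇'−θ̇)/dt = (1.592739751−1.541142864)/0.025603 = 2.015267
sinθ=-0.029407, cosθ=0.999568
F = (M+m)·ẍ + m·l·cosθ·θ̈ − m·l·sinθ·θ̇² = -3.496391 + 0.370037 − -0.012830 = -3.113524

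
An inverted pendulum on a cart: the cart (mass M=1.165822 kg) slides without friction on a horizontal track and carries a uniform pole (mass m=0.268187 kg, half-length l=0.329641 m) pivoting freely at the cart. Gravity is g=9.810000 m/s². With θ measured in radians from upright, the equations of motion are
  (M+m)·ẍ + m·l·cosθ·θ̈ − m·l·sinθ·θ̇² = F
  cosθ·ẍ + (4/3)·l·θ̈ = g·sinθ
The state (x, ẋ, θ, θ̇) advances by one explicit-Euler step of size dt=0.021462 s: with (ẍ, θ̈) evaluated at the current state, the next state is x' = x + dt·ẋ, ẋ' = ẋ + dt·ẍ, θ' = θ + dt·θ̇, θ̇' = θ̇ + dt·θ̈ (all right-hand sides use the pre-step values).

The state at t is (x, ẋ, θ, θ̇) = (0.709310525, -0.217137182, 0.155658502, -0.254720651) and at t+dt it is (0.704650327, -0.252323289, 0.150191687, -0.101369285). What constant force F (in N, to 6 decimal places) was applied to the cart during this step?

ẍ = (ẋ'−ẋ)/dt = (-0.252323289−-0.217137182)/0.021462 = -1.639461
θ̈ = (θ̇'−θ̇)/dt = (-0.101369285−-0.254720651)/0.021462 = 7.145250
sinθ=0.155031, cosθ=0.987910
F = (M+m)·ẍ + m·l·cosθ·θ̈ − m·l·sinθ·θ̇² = -2.351001 + 0.624042 − 0.000889 = -1.727849

F = -1.727849 N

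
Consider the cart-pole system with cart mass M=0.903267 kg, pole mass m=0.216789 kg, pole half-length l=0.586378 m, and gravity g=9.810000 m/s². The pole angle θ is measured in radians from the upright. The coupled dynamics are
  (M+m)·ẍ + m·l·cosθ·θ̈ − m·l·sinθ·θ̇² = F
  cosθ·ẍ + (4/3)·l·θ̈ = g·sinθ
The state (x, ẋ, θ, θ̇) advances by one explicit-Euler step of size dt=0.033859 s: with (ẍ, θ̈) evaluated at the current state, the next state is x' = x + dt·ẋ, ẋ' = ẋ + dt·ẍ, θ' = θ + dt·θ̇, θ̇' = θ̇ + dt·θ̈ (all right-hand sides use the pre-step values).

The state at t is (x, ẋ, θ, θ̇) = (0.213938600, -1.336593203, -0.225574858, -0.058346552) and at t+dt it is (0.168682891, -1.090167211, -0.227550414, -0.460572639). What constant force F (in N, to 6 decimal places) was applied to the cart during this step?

F = 6.680010 N

ẍ = (ẋ'−ẋ)/dt = (-1.090167211−-1.336593203)/0.033859 = 7.278006
θ̈ = (θ̇'−θ̇)/dt = (-0.460572639−-0.058346552)/0.033859 = -11.879444
sinθ=-0.223667, cosθ=0.974666
F = (M+m)·ẍ + m·l·cosθ·θ̈ − m·l·sinθ·θ̇² = 8.151774 + -1.471861 − -0.000097 = 6.680010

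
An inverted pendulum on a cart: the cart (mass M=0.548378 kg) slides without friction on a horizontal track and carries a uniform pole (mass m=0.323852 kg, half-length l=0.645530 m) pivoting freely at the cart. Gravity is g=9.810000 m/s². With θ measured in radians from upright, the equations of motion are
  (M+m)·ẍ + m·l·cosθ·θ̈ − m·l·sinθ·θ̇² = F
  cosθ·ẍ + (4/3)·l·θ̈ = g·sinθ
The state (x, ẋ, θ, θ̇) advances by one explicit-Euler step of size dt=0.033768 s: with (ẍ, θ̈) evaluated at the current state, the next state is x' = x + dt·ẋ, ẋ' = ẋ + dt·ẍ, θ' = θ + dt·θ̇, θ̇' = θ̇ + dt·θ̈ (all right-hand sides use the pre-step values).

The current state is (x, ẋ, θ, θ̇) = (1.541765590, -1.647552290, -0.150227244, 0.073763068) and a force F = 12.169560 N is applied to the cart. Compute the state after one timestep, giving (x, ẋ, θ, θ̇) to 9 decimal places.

(1.486131044, -0.981429722, -0.147736413, -0.749046881)

sinθ=-0.149662821, cosθ=0.988737093
temp = (F + m·l·θ̇²·sinθ)/(M+m) = (12.169560 + -0.000170237)/0.872230 = 13.952042194
θ̈ = (g·sinθ − cosθ·temp)/(l·(4/3 − m·cos²θ/(M+m))) = -24.366558549
ẍ = temp − m·l·θ̈·cosθ/(M+m) = 19.726444210
Euler: x'=1.541765590+0.033768·-1.647552290=1.486131044, ẋ'=-1.647552290+0.033768·19.726444210=-0.981429722
       θ'=-0.150227244+0.033768·0.073763068=-0.147736413, θ̇'=0.073763068+0.033768·-24.366558549=-0.749046881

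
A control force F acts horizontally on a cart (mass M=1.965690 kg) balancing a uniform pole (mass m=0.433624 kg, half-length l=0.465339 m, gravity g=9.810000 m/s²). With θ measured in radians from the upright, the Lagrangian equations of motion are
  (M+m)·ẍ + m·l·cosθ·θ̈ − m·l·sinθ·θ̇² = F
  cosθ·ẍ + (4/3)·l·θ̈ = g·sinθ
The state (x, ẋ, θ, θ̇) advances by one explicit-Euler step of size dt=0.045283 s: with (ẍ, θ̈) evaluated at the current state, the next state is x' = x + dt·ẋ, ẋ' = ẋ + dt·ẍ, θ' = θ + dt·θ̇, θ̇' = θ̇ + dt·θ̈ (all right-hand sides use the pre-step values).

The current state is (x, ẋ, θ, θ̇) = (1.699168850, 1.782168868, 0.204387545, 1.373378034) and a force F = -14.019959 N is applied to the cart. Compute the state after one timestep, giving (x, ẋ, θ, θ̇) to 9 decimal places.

sinθ=0.202967491, cosθ=0.979185477
temp = (F + m·l·θ̇²·sinθ)/(M+m) = (-14.019959 + 0.077248391)/2.399314 = -5.811123767
θ̈ = (g·sinθ − cosθ·temp)/(l·(4/3 − m·cos²θ/(M+m))) = 14.229422928
ẍ = temp − m·l·θ̈·cosθ/(M+m) = -6.982908746
Euler: x'=1.699168850+0.045283·1.782168868=1.779870803, ẋ'=1.782168868+0.045283·-6.982908746=1.465961811
       θ'=0.204387545+0.045283·1.373378034=0.266578223, θ̇'=1.373378034+0.045283·14.229422928=2.017728992

(1.779870803, 1.465961811, 0.266578223, 2.017728992)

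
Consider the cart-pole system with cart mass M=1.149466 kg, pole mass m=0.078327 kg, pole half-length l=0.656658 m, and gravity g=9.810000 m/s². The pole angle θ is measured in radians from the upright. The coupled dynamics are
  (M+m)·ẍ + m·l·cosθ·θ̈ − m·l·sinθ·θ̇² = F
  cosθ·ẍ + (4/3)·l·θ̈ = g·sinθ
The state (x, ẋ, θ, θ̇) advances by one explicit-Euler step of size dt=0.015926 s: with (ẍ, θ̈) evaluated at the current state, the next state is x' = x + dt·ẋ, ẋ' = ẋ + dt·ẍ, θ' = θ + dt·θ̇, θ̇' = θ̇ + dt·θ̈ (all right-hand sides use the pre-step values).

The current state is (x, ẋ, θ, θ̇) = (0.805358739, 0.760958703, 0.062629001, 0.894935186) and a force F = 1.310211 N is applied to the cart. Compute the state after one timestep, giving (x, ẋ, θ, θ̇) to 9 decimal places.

sinθ=0.062588066, cosθ=0.998039445
temp = (F + m·l·θ̇²·sinθ)/(M+m) = (1.310211 + 0.002578252)/1.227793 = 1.069226859
θ̈ = (g·sinθ − cosθ·temp)/(l·(4/3 − m·cos²θ/(M+m))) = -0.543454797
ẍ = temp − m·l·θ̈·cosθ/(M+m) = 1.091948344
Euler: x'=0.805358739+0.015926·0.760958703=0.817477767, ẋ'=0.760958703+0.015926·1.091948344=0.778349072
       θ'=0.062629001+0.015926·0.894935186=0.076881739, θ̇'=0.894935186+0.015926·-0.543454797=0.886280125

(0.817477767, 0.778349072, 0.076881739, 0.886280125)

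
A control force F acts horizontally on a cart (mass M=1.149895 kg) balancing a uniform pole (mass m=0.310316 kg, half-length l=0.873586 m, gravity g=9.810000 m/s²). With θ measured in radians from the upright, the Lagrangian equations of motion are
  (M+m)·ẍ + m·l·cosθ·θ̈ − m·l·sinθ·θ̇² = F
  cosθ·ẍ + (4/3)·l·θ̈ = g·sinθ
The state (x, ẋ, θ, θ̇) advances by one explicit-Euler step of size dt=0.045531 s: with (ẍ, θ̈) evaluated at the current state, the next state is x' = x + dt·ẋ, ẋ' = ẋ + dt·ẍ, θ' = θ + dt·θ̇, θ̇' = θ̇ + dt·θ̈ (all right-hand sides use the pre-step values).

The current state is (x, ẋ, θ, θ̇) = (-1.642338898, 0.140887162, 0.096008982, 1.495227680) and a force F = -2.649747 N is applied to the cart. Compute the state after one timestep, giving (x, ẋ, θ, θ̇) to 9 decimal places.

sinθ=0.095861553, cosθ=0.995394677
temp = (F + m·l·θ̇²·sinθ)/(M+m) = (-2.649747 + 0.058099039)/1.460211 = -1.774844842
θ̈ = (g·sinθ − cosθ·temp)/(l·(4/3 − m·cos²θ/(M+m))) = 2.759960224
ẍ = temp − m·l·θ̈·cosθ/(M+m) = -2.284870888
Euler: x'=-1.642338898+0.045531·0.140887162=-1.635924165, ẋ'=0.140887162+0.045531·-2.284870888=0.036854706
       θ'=0.096008982+0.045531·1.495227680=0.164088193, θ̇'=1.495227680+0.045531·2.759960224=1.620891429

(-1.635924165, 0.036854706, 0.164088193, 1.620891429)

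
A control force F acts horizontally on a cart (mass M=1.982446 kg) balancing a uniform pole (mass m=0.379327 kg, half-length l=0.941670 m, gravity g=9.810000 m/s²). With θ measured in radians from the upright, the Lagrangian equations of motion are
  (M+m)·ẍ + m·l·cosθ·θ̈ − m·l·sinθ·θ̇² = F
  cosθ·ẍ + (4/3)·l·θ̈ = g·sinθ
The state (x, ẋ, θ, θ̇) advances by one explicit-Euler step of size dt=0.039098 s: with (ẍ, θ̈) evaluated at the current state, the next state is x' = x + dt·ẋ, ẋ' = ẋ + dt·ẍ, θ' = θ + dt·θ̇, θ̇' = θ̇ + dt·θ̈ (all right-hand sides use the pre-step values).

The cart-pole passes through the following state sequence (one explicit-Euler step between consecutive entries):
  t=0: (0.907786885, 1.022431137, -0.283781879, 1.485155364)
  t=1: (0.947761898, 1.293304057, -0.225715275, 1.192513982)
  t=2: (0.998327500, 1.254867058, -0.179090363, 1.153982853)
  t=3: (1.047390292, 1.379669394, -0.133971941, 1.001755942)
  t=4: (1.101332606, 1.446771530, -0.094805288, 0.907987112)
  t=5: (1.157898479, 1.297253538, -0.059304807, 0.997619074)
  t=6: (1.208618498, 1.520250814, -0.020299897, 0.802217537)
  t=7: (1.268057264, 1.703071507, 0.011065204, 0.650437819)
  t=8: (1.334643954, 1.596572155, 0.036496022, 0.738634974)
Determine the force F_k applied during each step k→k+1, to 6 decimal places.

F_0 = 14.016429 N
F_1 = -2.551251 N
F_2 = 6.255098 N
F_3 = 3.252285 N
F_4 = -8.188776 N
F_5 = 11.709496 N
F_6 = 9.661843 N
F_7 = -5.629201 N

step 0→1:
  ẍ = (ẋ'−ẋ)/dt = (1.293304057−1.022431137)/0.039098 = 6.928051
  θ̈ = (θ̇'−θ̇)/dt = (1.192513982−1.485155364)/0.039098 = -7.484817
  sinθ=-0.279988, cosθ=0.960003
  F = (M+m)·ẍ + m·l·cosθ·θ̈ − m·l·sinθ·θ̇² = 16.362483 + -2.566649 − -0.220595 = 14.016429
step 1→2:
  ẍ = (ẋ'−ẋ)/dt = (1.254867058−1.293304057)/0.039098 = -0.983094
  θ̈ = (θ̇'−θ̇)/dt = (1.153982853−1.192513982)/0.039098 = -0.985501
  sinθ=-0.223804, cosθ=0.974634
  F = (M+m)·ẍ + m·l·cosθ·θ̈ − m·l·sinθ·θ̇² = -2.321844 + -0.343093 − -0.113686 = -2.551251
step 2→3:
  ẍ = (ẋ'−ẋ)/dt = (1.379669394−1.254867058)/0.039098 = 3.192039
  θ̈ = (θ̇'−θ̇)/dt = (1.001755942−1.153982853)/0.039098 = -3.893471
  sinθ=-0.178135, cosθ=0.984006
  F = (M+m)·ẍ + m·l·cosθ·θ̈ − m·l·sinθ·θ̇² = 7.538871 + -1.368508 − -0.084734 = 6.255098
step 3→4:
  ẍ = (ẋ'−ẋ)/dt = (1.446771530−1.379669394)/0.039098 = 1.716255
  θ̈ = (θ̇'−θ̇)/dt = (0.907987112−1.001755942)/0.039098 = -2.398302
  sinθ=-0.133572, cosθ=0.991039
  F = (M+m)·ẍ + m·l·cosθ·θ̈ − m·l·sinθ·θ̇² = 4.053405 + -0.848999 − -0.047880 = 3.252285
step 4→5:
  ẍ = (ẋ'−ẋ)/dt = (1.297253538−1.446771530)/0.039098 = -3.824185
  θ̈ = (θ̇'−θ̇)/dt = (0.997619074−0.907987112)/0.039098 = 2.292495
  sinθ=-0.094663, cosθ=0.995509
  F = (M+m)·ẍ + m·l·cosθ·θ̈ − m·l·sinθ·θ̇² = -9.031857 + 0.815204 − -0.027877 = -8.188776
step 5→6:
  ẍ = (ẋ'−ẋ)/dt = (1.520250814−1.297253538)/0.039098 = 5.703547
  θ̈ = (θ̇'−θ̇)/dt = (0.802217537−0.997619074)/0.039098 = -4.997737
  sinθ=-0.059270, cosθ=0.998242
  F = (M+m)·ẍ + m·l·cosθ·θ̈ − m·l·sinθ·θ̇² = 13.470483 + -1.782058 − -0.021071 = 11.709496
step 6→7:
  ẍ = (ẋ'−ẋ)/dt = (1.703071507−1.520250814)/0.039098 = 4.675960
  θ̈ = (θ̇'−θ̇)/dt = (0.650437819−0.802217537)/0.039098 = -3.882033
  sinθ=-0.020299, cosθ=0.999794
  F = (M+m)·ẍ + m·l·cosθ·θ̈ − m·l·sinθ·θ̇² = 11.043557 + -1.386380 − -0.004666 = 9.661843
step 7→8:
  ẍ = (ẋ'−ẋ)/dt = (1.596572155−1.703071507)/0.039098 = -2.723908
  θ̈ = (θ̇'−θ̇)/dt = (0.738634974−0.650437819)/0.039098 = 2.255797
  sinθ=0.011065, cosθ=0.999939
  F = (M+m)·ẍ + m·l·cosθ·θ̈ − m·l·sinθ·θ̇² = -6.433252 + 0.805723 − 0.001672 = -5.629201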